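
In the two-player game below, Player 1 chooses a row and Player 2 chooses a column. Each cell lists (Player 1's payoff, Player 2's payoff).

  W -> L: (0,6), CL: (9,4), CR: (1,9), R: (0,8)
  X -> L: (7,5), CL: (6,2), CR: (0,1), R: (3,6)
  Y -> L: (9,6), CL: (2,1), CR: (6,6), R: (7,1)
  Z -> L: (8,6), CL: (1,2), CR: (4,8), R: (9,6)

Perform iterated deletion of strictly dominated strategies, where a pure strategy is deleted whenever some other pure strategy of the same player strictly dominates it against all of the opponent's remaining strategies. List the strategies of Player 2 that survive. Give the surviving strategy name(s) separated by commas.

L, CR

Player 2's strategy CL is strictly dominated by L (W: 6>4, X: 5>2, Y: 6>1, Z: 6>2) and is removed.
For Player 1, Y strictly dominates W on the remaining columns (L: 9>0, CR: 6>1, R: 7>0); eliminate W.
For Player 1, Y strictly dominates X on the remaining columns (L: 9>7, CR: 6>0, R: 7>3); eliminate X.
For Player 2, CR strictly dominates R on the remaining rows (Y: 6>1, Z: 8>6); eliminate R.
Player 1's strategy Z is strictly dominated by Y (L: 9>8, CR: 6>4) and is removed.
Among the remaining strategies, none is strictly dominated by another pure strategy of the same player, so the elimination stops.
Surviving strategies — Player 1: {Y}; Player 2: {L, CR}.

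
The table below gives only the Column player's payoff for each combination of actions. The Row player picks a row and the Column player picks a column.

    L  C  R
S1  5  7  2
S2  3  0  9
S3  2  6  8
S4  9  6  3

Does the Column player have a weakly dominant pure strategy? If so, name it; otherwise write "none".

none

L fails to dominate C at S1 (5<7).
C fails to dominate L at S2 (0<3).
R fails to dominate L at S1 (2<5).
No single strategy dominates all the others.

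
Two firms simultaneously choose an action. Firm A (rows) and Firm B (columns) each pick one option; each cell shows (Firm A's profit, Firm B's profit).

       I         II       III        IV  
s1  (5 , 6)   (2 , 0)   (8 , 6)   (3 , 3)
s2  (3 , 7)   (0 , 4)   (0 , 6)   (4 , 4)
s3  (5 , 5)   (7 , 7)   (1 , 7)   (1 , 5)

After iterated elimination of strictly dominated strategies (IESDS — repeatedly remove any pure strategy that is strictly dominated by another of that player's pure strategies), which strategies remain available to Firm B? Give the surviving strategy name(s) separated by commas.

Column IV is eliminated: III beats it against every remaining row (s1: 6>3, s2: 6>4, s3: 7>5).
For Firm A, s1 strictly dominates s2 on the remaining columns (I: 5>3, II: 2>0, III: 8>0); eliminate s2.
Among the remaining strategies, none is strictly dominated by another pure strategy of the same player, so the elimination stops.
Surviving strategies — Firm A: {s1, s3}; Firm B: {I, II, III}.

I, II, III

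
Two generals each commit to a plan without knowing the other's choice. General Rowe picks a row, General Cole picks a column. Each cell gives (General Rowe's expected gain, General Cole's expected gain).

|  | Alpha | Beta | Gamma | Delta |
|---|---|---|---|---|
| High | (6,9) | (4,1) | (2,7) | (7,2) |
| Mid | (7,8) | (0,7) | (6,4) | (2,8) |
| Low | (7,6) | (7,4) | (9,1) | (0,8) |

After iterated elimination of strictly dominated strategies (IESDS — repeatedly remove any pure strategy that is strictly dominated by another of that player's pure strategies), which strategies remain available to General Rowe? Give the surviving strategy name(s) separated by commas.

For General Cole, Alpha strictly dominates Beta on the remaining rows (High: 9>1, Mid: 8>7, Low: 6>4); eliminate Beta.
Column Gamma is eliminated: Alpha beats it against every remaining row (High: 9>7, Mid: 8>4, Low: 6>1).
Among the remaining strategies, none is strictly dominated by another pure strategy of the same player, so the elimination stops.
Surviving strategies — General Rowe: {High, Mid, Low}; General Cole: {Alpha, Delta}.

High, Mid, Low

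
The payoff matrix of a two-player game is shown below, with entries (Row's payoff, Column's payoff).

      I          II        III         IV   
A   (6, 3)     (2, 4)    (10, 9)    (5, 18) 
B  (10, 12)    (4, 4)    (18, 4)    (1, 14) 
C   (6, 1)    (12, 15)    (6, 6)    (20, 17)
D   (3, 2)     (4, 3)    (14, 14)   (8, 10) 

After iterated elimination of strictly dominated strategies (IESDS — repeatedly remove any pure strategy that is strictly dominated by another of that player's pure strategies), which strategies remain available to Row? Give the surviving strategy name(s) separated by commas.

B, C, D

Column's strategy I is strictly dominated by IV (A: 18>3, B: 14>12, C: 17>1, D: 10>2) and is removed.
Row A is eliminated: D beats it against every remaining column (II: 4>2, III: 14>10, IV: 8>5).
Column's strategy II is strictly dominated by IV (B: 14>4, C: 17>15, D: 10>3) and is removed.
Among the remaining strategies, none is strictly dominated by another pure strategy of the same player, so the elimination stops.
Surviving strategies — Row: {B, C, D}; Column: {III, IV}.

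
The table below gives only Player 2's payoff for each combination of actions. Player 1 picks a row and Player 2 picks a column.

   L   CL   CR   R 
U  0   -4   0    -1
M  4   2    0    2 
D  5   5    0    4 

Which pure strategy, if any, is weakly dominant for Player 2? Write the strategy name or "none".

L vs CL: U: 0>-4, M: 4>2, D: 5=5.
L vs CR: U: 0=0, M: 4>0, D: 5>0.
L vs R: U: 0>-1, M: 4>2, D: 5>4.
L is at least as good as every other strategy against every opponent action, so it is weakly dominant.

L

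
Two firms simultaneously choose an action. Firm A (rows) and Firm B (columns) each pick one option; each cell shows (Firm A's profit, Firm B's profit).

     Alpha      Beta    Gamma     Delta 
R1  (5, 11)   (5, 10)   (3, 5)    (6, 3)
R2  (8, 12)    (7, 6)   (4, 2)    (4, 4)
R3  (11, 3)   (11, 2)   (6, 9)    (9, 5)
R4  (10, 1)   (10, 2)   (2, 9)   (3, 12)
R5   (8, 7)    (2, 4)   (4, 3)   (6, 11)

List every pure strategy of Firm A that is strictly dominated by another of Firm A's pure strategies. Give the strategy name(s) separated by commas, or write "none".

R1, R2, R4, R5

R3 strictly dominates R1 — Alpha: 11>5, Beta: 11>5, Gamma: 6>3, Delta: 9>6.
R2: dominated, since R3 does at least as well everywhere (Alpha: 11>8, Beta: 11>7, Gamma: 6>4, Delta: 9>4).
R3: no other strategy beats it everywhere (R1 at Alpha (11>5); R2 at Alpha (11>8); R4 at Alpha (11>10); R5 at Alpha (11>8)).
R4: dominated, since R3 does at least as well everywhere (Alpha: 11>10, Beta: 11>10, Gamma: 6>2, Delta: 9>3).
R5 is strictly dominated by R3 (Alpha: 11>8, Beta: 11>2, Gamma: 6>4, Delta: 9>6).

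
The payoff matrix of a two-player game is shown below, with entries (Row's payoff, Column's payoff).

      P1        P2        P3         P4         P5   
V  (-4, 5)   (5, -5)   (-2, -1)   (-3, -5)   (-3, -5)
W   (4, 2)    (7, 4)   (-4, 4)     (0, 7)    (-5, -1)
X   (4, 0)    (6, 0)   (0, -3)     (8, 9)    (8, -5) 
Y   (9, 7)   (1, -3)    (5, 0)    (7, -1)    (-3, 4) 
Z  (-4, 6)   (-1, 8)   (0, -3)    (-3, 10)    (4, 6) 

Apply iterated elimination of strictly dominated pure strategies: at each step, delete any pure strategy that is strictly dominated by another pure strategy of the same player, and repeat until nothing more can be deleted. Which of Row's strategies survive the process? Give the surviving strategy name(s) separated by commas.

X, Y

Row V is eliminated: X beats it against every remaining column (P1: 4>-4, P2: 6>5, P3: 0>-2, P4: 8>-3, P5: 8>-3).
Column P2 is eliminated: P4 beats it against every remaining row (W: 7>4, X: 9>0, Y: -1>-3, Z: 10>8).
Row W is eliminated: Y beats it against every remaining column (P1: 9>4, P3: 5>-4, P4: 7>0, P5: -3>-5).
Column P3 is eliminated: P1 beats it against every remaining row (X: 0>-3, Y: 7>0, Z: 6>-3).
Row Z is eliminated: X beats it against every remaining column (P1: 4>-4, P4: 8>-3, P5: 8>4).
Column's strategy P5 is strictly dominated by P1 (X: 0>-5, Y: 7>4) and is removed.
Among the remaining strategies, none is strictly dominated by another pure strategy of the same player, so the elimination stops.
Surviving strategies — Row: {X, Y}; Column: {P1, P4}.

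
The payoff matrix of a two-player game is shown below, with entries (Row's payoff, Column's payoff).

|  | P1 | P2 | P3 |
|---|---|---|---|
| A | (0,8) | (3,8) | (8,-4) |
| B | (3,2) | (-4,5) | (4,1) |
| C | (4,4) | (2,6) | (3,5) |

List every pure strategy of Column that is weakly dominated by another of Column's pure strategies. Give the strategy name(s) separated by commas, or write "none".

P1, P3

P2 weakly dominates P1 — A: 8=8, B: 5>2, C: 6>4.
Nothing dominates P2: P1 at B (5>2); P3 at A (8>-4).
P3: dominated, since P2 does at least as well everywhere (A: 8>-4, B: 5>1, C: 6>5).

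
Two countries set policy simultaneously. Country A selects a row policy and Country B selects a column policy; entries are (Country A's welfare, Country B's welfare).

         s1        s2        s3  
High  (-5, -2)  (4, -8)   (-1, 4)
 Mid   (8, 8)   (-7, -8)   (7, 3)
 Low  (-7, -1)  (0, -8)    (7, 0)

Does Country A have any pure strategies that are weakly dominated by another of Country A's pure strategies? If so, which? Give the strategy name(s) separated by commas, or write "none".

High: no other strategy beats it everywhere (Mid at s2 (4>-7); Low at s1 (-5>-7)).
Mid is not dominated — it holds its own against High at s1 (8>-5); Low at s1 (8>-7).
Nothing dominates Low: High at s3 (7>-1); Mid at s2 (0>-7).

none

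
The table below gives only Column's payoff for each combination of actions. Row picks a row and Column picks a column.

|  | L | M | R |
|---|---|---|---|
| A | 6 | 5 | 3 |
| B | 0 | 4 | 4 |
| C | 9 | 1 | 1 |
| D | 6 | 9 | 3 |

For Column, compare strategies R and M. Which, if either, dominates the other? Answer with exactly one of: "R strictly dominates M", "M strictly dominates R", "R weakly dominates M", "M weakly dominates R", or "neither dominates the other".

R's payoffs vs M's, by Row's action — A: 3<5, B: 4=4, C: 1=1, D: 3<9.
M is at least as good everywhere and strictly better somewhere (tied at B, C), so M weakly dominates R.

M weakly dominates R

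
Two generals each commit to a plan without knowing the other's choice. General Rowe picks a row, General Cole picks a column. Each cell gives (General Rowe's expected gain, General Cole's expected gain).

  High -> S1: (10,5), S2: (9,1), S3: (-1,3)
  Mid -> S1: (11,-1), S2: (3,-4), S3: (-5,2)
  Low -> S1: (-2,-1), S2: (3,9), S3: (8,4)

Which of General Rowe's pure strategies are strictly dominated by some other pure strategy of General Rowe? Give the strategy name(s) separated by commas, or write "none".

none

Nothing dominates High: Mid at S2 (9>3); Low at S1 (10>-2).
Mid: no other strategy beats it everywhere (High at S1 (11>10); Low at S1 (11>-2)).
Low is not dominated — it holds its own against High at S3 (8>-1); Mid at S2 (3=3).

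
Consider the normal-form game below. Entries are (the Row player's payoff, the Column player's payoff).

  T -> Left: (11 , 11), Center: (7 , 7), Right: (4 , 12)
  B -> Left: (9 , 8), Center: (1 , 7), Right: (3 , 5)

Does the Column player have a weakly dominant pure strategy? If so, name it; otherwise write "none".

Left fails to dominate Right at T (11<12).
Center fails to dominate Left at T (7<11).
Right fails to dominate Left at B (5<8).
No single strategy dominates all the others.

none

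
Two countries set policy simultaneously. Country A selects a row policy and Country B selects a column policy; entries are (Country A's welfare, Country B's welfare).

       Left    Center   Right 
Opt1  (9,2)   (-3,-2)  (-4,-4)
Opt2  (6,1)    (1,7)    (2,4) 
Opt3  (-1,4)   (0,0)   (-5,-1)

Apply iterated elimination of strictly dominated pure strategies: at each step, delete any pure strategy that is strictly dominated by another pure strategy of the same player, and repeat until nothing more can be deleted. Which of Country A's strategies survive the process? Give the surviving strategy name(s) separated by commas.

Opt1, Opt2

Country A's strategy Opt3 is strictly dominated by Opt2 (Left: 6>-1, Center: 1>0, Right: 2>-5) and is removed.
For Country B, Center strictly dominates Right on the remaining rows (Opt1: -2>-4, Opt2: 7>4); eliminate Right.
Among the remaining strategies, none is strictly dominated by another pure strategy of the same player, so the elimination stops.
Surviving strategies — Country A: {Opt1, Opt2}; Country B: {Left, Center}.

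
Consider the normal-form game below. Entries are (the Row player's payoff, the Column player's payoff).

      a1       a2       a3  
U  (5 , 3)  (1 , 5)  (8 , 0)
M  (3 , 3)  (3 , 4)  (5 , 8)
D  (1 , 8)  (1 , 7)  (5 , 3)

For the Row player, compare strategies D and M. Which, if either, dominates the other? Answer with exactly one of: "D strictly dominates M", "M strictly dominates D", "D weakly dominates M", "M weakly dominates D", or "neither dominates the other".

M weakly dominates D

D's payoffs vs M's, by the Column player's action — a1: 1<3, a2: 1<3, a3: 5=5.
M is at least as good everywhere and strictly better somewhere (tied at a3), so M weakly dominates D.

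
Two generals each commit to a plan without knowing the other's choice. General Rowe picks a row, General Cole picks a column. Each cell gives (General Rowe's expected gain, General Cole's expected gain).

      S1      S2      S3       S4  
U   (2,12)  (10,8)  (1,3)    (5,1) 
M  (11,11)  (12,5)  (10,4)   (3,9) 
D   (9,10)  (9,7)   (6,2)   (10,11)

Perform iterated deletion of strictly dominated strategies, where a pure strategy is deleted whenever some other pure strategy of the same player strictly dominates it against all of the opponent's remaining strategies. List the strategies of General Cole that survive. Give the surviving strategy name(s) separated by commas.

Column S2 is eliminated: S1 beats it against every remaining row (U: 12>8, M: 11>5, D: 10>7).
General Rowe's strategy U is strictly dominated by D (S1: 9>2, S3: 6>1, S4: 10>5) and is removed.
Column S3 is eliminated: S1 beats it against every remaining row (M: 11>4, D: 10>2).
Among the remaining strategies, none is strictly dominated by another pure strategy of the same player, so the elimination stops.
Surviving strategies — General Rowe: {M, D}; General Cole: {S1, S4}.

S1, S4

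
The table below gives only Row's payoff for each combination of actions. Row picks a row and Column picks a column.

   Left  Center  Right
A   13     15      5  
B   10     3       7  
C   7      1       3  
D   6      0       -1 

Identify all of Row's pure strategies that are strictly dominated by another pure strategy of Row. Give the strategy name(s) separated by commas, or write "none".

A is not dominated — it holds its own against B at Left (13>10); C at Left (13>7); D at Left (13>6).
B is not dominated — it holds its own against A at Right (7>5); C at Left (10>7); D at Left (10>6).
C: dominated, since A does at least as well everywhere (Left: 13>7, Center: 15>1, Right: 5>3).
D is strictly dominated by A (Left: 13>6, Center: 15>0, Right: 5>-1).

C, D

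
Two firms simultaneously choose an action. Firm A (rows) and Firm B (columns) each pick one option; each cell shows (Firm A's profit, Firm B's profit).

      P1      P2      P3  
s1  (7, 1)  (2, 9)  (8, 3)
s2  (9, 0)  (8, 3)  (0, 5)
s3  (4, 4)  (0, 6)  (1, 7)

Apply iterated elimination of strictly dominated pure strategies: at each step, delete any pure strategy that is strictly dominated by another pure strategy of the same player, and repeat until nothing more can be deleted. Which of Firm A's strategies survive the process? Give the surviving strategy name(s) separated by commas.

s1, s2

For Firm A, s1 strictly dominates s3 on the remaining columns (P1: 7>4, P2: 2>0, P3: 8>1); eliminate s3.
Firm B's strategy P1 is strictly dominated by P2 (s1: 9>1, s2: 3>0) and is removed.
Among the remaining strategies, none is strictly dominated by another pure strategy of the same player, so the elimination stops.
Surviving strategies — Firm A: {s1, s2}; Firm B: {P2, P3}.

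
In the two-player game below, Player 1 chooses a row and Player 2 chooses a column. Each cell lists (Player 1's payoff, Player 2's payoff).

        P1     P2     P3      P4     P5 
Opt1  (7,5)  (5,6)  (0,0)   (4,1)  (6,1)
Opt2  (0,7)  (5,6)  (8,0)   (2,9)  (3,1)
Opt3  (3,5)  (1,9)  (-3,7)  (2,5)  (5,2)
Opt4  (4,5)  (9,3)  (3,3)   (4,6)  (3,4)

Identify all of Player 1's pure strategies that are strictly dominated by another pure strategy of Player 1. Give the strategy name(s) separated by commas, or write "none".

Nothing dominates Opt1: Opt2 at P1 (7>0); Opt3 at P1 (7>3); Opt4 at P1 (7>4).
Opt2 is not dominated — it holds its own against Opt1 at P2 (5=5); Opt3 at P2 (5>1); Opt4 at P3 (8>3).
Opt3 is strictly dominated by Opt1 (P1: 7>3, P2: 5>1, P3: 0>-3, P4: 4>2, P5: 6>5).
Opt4 is not dominated — it holds its own against Opt1 at P2 (9>5); Opt2 at P1 (4>0); Opt3 at P1 (4>3).

Opt3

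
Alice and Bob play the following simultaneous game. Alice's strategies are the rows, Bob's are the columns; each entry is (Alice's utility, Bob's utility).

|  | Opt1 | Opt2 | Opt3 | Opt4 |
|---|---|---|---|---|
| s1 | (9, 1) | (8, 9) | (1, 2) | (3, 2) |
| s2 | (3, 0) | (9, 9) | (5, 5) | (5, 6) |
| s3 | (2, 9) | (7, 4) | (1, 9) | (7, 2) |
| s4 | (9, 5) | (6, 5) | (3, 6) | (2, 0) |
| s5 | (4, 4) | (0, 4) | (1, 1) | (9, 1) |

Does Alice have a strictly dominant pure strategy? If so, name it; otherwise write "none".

s1 fails to dominate s2 at Opt2 (8<9).
s2 fails to dominate s1 at Opt1 (3<9).
s3 fails to dominate s1 at Opt1 (2<9).
s4 fails to dominate s1 at Opt1 (9=9).
s5 fails to dominate s1 at Opt1 (4<9).
No single strategy dominates all the others.

none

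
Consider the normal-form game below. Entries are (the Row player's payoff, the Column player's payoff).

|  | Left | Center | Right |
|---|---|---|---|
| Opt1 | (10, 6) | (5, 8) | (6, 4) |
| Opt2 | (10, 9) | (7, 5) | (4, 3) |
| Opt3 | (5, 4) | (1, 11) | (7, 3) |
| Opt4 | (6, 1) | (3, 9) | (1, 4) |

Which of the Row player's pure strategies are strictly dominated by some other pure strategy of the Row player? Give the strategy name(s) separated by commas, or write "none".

Opt4

Opt1 is not dominated — it holds its own against Opt2 at Left (10=10); Opt3 at Left (10>5); Opt4 at Left (10>6).
Nothing dominates Opt2: Opt1 at Left (10=10); Opt3 at Left (10>5); Opt4 at Left (10>6).
Opt3: no other strategy beats it everywhere (Opt1 at Right (7>6); Opt2 at Right (7>4); Opt4 at Right (7>1)).
Opt1 strictly dominates Opt4 — Left: 10>6, Center: 5>3, Right: 6>1.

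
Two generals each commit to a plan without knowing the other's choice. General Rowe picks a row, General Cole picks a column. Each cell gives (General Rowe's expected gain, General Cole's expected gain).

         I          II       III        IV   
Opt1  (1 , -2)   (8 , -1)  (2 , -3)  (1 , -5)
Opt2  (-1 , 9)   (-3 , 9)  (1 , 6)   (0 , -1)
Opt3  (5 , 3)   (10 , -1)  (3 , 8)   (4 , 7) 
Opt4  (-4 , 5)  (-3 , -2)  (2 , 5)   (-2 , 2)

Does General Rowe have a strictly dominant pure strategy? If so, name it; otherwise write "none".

Opt3

Opt3 vs Opt1: I: 5>1, II: 10>8, III: 3>2, IV: 4>1.
Opt3 vs Opt2: I: 5>-1, II: 10>-3, III: 3>1, IV: 4>0.
Opt3 vs Opt4: I: 5>-4, II: 10>-3, III: 3>2, IV: 4>-2.
Opt3 strictly beats every other strategy against every opponent action, so it is strictly dominant.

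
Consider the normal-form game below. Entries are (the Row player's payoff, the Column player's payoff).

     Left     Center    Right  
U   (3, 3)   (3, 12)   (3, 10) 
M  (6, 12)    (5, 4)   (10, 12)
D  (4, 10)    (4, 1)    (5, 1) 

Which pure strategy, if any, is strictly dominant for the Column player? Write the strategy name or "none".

none

Left fails to dominate Center at U (3<12).
Center fails to dominate Left at M (4<12).
Right fails to dominate Left at M (12=12).
No single strategy dominates all the others.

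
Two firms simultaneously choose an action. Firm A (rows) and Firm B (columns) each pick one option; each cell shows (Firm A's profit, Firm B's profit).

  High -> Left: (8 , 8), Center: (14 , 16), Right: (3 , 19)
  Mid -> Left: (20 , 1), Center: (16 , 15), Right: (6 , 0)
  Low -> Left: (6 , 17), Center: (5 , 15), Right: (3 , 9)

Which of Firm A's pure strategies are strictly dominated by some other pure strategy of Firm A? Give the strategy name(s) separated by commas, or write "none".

High, Low

Mid strictly dominates High — Left: 20>8, Center: 16>14, Right: 6>3.
Mid: no other strategy beats it everywhere (High at Left (20>8); Low at Left (20>6)).
Low is strictly dominated by Mid (Left: 20>6, Center: 16>5, Right: 6>3).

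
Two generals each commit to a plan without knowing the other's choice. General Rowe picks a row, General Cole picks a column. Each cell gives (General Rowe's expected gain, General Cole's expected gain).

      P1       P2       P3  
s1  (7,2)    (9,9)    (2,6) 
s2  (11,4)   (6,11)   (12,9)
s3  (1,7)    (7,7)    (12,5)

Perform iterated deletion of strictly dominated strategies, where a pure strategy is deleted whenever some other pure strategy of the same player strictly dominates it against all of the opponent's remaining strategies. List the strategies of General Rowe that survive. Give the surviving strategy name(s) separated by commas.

General Cole's strategy P3 is strictly dominated by P2 (s1: 9>6, s2: 11>9, s3: 7>5) and is removed.
Row s3 is eliminated: s1 beats it against every remaining column (P1: 7>1, P2: 9>7).
General Cole's strategy P1 is strictly dominated by P2 (s1: 9>2, s2: 11>4) and is removed.
General Rowe's strategy s2 is strictly dominated by s1 (P2: 9>6) and is removed.
Among the remaining strategies, none is strictly dominated by another pure strategy of the same player, so the elimination stops.
Surviving strategies — General Rowe: {s1}; General Cole: {P2}.

s1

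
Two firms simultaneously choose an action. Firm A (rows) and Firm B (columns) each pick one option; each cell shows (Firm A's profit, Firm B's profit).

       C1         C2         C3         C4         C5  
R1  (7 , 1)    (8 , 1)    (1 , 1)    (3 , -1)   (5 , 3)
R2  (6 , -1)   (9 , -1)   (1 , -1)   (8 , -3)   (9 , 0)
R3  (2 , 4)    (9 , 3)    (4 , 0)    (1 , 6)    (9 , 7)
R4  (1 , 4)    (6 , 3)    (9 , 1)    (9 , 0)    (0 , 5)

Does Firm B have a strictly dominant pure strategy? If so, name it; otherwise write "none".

C5

C5 vs C1: R1: 3>1, R2: 0>-1, R3: 7>4, R4: 5>4.
C5 vs C2: R1: 3>1, R2: 0>-1, R3: 7>3, R4: 5>3.
C5 vs C3: R1: 3>1, R2: 0>-1, R3: 7>0, R4: 5>1.
C5 vs C4: R1: 3>-1, R2: 0>-3, R3: 7>6, R4: 5>0.
C5 strictly beats every other strategy against every opponent action, so it is strictly dominant.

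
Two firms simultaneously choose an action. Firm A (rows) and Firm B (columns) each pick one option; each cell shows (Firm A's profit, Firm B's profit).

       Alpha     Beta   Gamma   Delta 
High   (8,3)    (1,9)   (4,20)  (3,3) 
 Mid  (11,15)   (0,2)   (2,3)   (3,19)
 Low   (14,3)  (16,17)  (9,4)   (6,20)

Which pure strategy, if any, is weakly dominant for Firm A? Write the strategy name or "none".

Low

Low vs High: Alpha: 14>8, Beta: 16>1, Gamma: 9>4, Delta: 6>3.
Low vs Mid: Alpha: 14>11, Beta: 16>0, Gamma: 9>2, Delta: 6>3.
Low is at least as good as every other strategy against every opponent action, so it is weakly dominant.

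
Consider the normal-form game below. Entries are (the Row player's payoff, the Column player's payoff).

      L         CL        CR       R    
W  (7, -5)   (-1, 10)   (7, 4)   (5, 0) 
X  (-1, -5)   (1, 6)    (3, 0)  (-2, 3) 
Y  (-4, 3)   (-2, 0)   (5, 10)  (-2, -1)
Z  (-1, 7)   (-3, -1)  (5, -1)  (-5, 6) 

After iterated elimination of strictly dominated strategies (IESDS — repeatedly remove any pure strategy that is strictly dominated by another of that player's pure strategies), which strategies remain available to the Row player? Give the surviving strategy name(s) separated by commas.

The Row player's strategy Y is strictly dominated by W (L: 7>-4, CL: -1>-2, CR: 7>5, R: 5>-2) and is removed.
The Row player's strategy Z is strictly dominated by W (L: 7>-1, CL: -1>-3, CR: 7>5, R: 5>-5) and is removed.
The Column player's strategy L is strictly dominated by CL (W: 10>-5, X: 6>-5) and is removed.
The Column player's strategy CR is strictly dominated by CL (W: 10>4, X: 6>0) and is removed.
Column R is eliminated: CL beats it against every remaining row (W: 10>0, X: 6>3).
The Row player's strategy W is strictly dominated by X (CL: 1>-1) and is removed.
Among the remaining strategies, none is strictly dominated by another pure strategy of the same player, so the elimination stops.
Surviving strategies — the Row player: {X}; the Column player: {CL}.

X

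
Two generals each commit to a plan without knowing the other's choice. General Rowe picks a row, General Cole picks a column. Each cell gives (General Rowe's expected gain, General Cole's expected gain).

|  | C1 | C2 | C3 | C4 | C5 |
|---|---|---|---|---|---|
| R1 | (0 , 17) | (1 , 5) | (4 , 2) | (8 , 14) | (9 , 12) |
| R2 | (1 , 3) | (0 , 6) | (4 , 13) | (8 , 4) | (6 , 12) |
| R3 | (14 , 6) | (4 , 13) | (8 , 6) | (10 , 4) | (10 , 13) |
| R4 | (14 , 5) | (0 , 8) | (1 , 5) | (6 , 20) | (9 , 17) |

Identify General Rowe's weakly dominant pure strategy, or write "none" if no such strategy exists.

R3 vs R1: C1: 14>0, C2: 4>1, C3: 8>4, C4: 10>8, C5: 10>9.
R3 vs R2: C1: 14>1, C2: 4>0, C3: 8>4, C4: 10>8, C5: 10>6.
R3 vs R4: C1: 14=14, C2: 4>0, C3: 8>1, C4: 10>6, C5: 10>9.
R3 is at least as good as every other strategy against every opponent action, so it is weakly dominant.

R3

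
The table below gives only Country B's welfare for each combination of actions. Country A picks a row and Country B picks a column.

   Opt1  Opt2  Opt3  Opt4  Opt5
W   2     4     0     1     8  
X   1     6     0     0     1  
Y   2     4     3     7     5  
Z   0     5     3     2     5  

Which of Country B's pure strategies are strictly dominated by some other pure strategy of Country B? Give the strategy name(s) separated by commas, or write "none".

Opt1: dominated, since Opt2 does at least as well everywhere (W: 4>2, X: 6>1, Y: 4>2, Z: 5>0).
Opt2 is not dominated — it holds its own against Opt1 at W (4>2); Opt3 at W (4>0); Opt4 at W (4>1); Opt5 at X (6>1).
Opt3: dominated, since Opt2 does at least as well everywhere (W: 4>0, X: 6>0, Y: 4>3, Z: 5>3).
Opt4: no other strategy beats it everywhere (Opt1 at Y (7>2); Opt2 at Y (7>4); Opt3 at W (1>0); Opt5 at Y (7>5)).
Nothing dominates Opt5: Opt1 at W (8>2); Opt2 at W (8>4); Opt3 at W (8>0); Opt4 at W (8>1).

Opt1, Opt3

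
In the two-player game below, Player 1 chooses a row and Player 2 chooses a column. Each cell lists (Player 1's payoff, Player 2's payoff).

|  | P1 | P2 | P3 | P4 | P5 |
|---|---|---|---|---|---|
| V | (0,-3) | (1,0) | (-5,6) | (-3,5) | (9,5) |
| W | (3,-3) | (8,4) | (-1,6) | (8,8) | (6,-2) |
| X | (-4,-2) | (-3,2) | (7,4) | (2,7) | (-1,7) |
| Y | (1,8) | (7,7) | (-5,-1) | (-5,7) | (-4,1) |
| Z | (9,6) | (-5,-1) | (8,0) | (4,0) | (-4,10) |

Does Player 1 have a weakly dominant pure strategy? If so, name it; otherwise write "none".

V fails to dominate W at P1 (0<3).
W fails to dominate V at P5 (6<9).
X fails to dominate V at P1 (-4<0).
Y fails to dominate V at P4 (-5<-3).
Z fails to dominate V at P2 (-5<1).
No single strategy dominates all the others.

none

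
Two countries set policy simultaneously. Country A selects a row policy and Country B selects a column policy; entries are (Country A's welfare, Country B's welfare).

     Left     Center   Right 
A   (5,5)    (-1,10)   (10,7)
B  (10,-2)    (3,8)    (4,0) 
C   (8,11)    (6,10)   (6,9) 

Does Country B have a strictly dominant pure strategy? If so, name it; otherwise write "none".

none

Left fails to dominate Center at A (5<10).
Center fails to dominate Left at C (10<11).
Right fails to dominate Left at C (9<11).
No single strategy dominates all the others.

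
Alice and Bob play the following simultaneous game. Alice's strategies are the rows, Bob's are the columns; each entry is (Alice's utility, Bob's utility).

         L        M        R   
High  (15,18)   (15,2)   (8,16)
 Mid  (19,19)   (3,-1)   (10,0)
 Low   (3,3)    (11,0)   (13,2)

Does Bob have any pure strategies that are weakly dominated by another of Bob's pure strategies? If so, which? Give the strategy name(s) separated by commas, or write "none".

M, R

L is not dominated — it holds its own against M at High (18>2); R at High (18>16).
M is weakly dominated by L (High: 18>2, Mid: 19>-1, Low: 3>0).
L weakly dominates R — High: 18>16, Mid: 19>0, Low: 3>2.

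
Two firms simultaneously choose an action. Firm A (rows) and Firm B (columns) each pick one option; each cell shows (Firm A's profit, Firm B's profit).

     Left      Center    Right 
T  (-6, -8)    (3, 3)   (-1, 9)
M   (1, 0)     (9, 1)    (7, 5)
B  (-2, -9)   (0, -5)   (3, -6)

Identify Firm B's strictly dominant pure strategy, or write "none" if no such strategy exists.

Left fails to dominate Center at T (-8<3).
Center fails to dominate Right at T (3<9).
Right fails to dominate Center at B (-6<-5).
No single strategy dominates all the others.

none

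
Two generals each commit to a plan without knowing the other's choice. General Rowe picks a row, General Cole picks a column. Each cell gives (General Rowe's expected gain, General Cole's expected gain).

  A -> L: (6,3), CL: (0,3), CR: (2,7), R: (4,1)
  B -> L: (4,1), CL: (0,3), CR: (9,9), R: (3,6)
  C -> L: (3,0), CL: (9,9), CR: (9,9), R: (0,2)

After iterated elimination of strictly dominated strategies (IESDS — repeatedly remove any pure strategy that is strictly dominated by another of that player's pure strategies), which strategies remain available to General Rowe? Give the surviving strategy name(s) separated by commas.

B, C

Column L is eliminated: CR beats it against every remaining row (A: 7>3, B: 9>1, C: 9>0).
General Cole's strategy R is strictly dominated by CR (A: 7>1, B: 9>6, C: 9>2) and is removed.
For General Rowe, C strictly dominates A on the remaining columns (CL: 9>0, CR: 9>2); eliminate A.
Among the remaining strategies, none is strictly dominated by another pure strategy of the same player, so the elimination stops.
Surviving strategies — General Rowe: {B, C}; General Cole: {CL, CR}.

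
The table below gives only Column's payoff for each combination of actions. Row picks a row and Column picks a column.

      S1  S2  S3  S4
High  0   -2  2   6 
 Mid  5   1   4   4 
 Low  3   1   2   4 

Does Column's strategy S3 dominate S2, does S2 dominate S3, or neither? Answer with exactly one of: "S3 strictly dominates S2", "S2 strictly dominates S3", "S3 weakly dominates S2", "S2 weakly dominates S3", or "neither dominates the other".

S3 strictly dominates S2

Compare S3 to S2 across every action of Row: High: 2>-2, Mid: 4>1, Low: 2>1.
Every comparison favours S3, so S3 strictly dominates S2.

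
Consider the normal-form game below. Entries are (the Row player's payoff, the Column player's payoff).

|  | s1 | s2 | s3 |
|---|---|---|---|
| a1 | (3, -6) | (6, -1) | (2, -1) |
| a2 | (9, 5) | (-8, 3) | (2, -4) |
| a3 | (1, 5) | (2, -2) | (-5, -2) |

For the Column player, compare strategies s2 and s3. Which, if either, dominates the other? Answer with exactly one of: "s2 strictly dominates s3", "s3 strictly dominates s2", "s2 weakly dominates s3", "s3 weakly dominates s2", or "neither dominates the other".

s2 weakly dominates s3

s2's payoffs vs s3's, by the Row player's action — a1: -1=-1, a2: 3>-4, a3: -2=-2.
s2 is at least as good everywhere and strictly better somewhere (tied only at a1, a3), so s2 weakly but not strictly dominates s3.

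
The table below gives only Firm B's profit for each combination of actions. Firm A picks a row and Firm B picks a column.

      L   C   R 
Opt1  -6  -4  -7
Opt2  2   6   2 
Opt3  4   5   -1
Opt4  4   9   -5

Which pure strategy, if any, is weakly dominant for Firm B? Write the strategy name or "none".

C vs L: Opt1: -4>-6, Opt2: 6>2, Opt3: 5>4, Opt4: 9>4.
C vs R: Opt1: -4>-7, Opt2: 6>2, Opt3: 5>-1, Opt4: 9>-5.
C is at least as good as every other strategy against every opponent action, so it is weakly dominant.

C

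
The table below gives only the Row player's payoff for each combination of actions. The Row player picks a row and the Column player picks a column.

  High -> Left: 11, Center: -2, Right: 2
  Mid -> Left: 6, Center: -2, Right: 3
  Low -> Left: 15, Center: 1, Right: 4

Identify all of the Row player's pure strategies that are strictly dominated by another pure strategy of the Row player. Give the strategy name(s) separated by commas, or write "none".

High: dominated, since Low does at least as well everywhere (Left: 15>11, Center: 1>-2, Right: 4>2).
Low strictly dominates Mid — Left: 15>6, Center: 1>-2, Right: 4>3.
Low: no other strategy beats it everywhere (High at Left (15>11); Mid at Left (15>6)).

High, Mid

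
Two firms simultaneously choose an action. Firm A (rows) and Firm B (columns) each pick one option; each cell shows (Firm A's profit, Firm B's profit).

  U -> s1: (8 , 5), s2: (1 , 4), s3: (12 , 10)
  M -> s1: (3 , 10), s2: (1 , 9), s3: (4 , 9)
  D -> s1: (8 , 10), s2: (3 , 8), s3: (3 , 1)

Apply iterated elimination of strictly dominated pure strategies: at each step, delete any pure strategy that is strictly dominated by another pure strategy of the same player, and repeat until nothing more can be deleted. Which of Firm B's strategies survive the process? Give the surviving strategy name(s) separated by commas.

For Firm B, s1 strictly dominates s2 on the remaining rows (U: 5>4, M: 10>9, D: 10>8); eliminate s2.
For Firm A, U strictly dominates M on the remaining columns (s1: 8>3, s3: 12>4); eliminate M.
Among the remaining strategies, none is strictly dominated by another pure strategy of the same player, so the elimination stops.
Surviving strategies — Firm A: {U, D}; Firm B: {s1, s3}.

s1, s3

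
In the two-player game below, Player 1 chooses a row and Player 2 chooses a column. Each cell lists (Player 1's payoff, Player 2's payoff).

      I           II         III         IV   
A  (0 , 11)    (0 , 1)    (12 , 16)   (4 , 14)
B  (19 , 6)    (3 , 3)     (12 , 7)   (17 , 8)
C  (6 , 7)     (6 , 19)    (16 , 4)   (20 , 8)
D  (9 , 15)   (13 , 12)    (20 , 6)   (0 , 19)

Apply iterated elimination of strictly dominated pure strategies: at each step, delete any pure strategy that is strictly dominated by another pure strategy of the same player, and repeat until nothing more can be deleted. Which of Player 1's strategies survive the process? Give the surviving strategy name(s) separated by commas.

C, D

Row A is eliminated: C beats it against every remaining column (I: 6>0, II: 6>0, III: 16>12, IV: 20>4).
Player 2's strategy I is strictly dominated by IV (B: 8>6, C: 8>7, D: 19>15) and is removed.
Player 1's strategy B is strictly dominated by C (II: 6>3, III: 16>12, IV: 20>17) and is removed.
For Player 2, II strictly dominates III on the remaining rows (C: 19>4, D: 12>6); eliminate III.
Among the remaining strategies, none is strictly dominated by another pure strategy of the same player, so the elimination stops.
Surviving strategies — Player 1: {C, D}; Player 2: {II, IV}.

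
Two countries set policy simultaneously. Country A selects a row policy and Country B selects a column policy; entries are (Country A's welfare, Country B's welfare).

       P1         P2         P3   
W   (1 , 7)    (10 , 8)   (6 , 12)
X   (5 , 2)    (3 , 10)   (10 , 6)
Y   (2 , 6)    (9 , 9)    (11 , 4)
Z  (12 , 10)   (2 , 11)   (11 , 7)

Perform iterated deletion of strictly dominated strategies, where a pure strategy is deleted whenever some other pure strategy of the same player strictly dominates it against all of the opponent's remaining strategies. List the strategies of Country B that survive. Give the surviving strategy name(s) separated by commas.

P2, P3

Column P1 is eliminated: P2 beats it against every remaining row (W: 8>7, X: 10>2, Y: 9>6, Z: 11>10).
For Country A, Y strictly dominates X on the remaining columns (P2: 9>3, P3: 11>10); eliminate X.
Among the remaining strategies, none is strictly dominated by another pure strategy of the same player, so the elimination stops.
Surviving strategies — Country A: {W, Y, Z}; Country B: {P2, P3}.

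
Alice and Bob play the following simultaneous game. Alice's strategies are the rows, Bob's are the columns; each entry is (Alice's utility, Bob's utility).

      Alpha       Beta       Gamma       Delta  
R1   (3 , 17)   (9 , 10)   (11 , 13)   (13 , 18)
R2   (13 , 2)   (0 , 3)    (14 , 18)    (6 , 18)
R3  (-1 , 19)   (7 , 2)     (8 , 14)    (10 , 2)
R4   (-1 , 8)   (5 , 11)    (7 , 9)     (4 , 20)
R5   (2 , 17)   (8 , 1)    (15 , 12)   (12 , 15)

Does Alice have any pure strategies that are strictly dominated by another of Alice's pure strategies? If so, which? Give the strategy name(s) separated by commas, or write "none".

R3, R4

Nothing dominates R1: R2 at Beta (9>0); R3 at Alpha (3>-1); R4 at Alpha (3>-1); R5 at Alpha (3>2).
Nothing dominates R2: R1 at Alpha (13>3); R3 at Alpha (13>-1); R4 at Alpha (13>-1); R5 at Alpha (13>2).
R3: dominated, since R1 does at least as well everywhere (Alpha: 3>-1, Beta: 9>7, Gamma: 11>8, Delta: 13>10).
R4 is strictly dominated by R1 (Alpha: 3>-1, Beta: 9>5, Gamma: 11>7, Delta: 13>4).
R5: no other strategy beats it everywhere (R1 at Gamma (15>11); R2 at Beta (8>0); R3 at Alpha (2>-1); R4 at Alpha (2>-1)).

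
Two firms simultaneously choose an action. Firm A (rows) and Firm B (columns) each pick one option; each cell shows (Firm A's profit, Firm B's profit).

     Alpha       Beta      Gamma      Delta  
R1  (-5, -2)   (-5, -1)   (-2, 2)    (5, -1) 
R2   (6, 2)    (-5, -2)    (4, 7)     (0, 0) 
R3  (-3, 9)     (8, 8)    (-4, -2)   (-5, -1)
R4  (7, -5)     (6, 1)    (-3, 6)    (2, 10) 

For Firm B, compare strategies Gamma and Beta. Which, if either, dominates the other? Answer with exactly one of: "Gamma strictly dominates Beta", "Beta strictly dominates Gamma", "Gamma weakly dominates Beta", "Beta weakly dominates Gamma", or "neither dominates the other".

neither dominates the other

Gamma's payoffs vs Beta's, by Firm A's action — R1: 2>-1, R2: 7>-2, R3: -2<8, R4: 6>1.
Gamma does better at R1, R2, R4 but worse at R3; neither strategy dominates the other.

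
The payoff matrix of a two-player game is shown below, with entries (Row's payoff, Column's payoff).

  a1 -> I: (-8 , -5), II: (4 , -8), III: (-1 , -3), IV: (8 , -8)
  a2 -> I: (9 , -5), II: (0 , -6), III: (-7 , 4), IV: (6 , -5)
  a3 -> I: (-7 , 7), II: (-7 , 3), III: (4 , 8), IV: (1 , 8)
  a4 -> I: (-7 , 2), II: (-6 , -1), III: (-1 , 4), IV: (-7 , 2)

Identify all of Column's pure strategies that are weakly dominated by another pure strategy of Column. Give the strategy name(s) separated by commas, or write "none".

I: dominated, since III does at least as well everywhere (a1: -3>-5, a2: 4>-5, a3: 8>7, a4: 4>2).
II: dominated, since I does at least as well everywhere (a1: -5>-8, a2: -5>-6, a3: 7>3, a4: 2>-1).
Nothing dominates III: I at a1 (-3>-5); II at a1 (-3>-8); IV at a1 (-3>-8).
IV: dominated, since III does at least as well everywhere (a1: -3>-8, a2: 4>-5, a3: 8=8, a4: 4>2).

I, II, IV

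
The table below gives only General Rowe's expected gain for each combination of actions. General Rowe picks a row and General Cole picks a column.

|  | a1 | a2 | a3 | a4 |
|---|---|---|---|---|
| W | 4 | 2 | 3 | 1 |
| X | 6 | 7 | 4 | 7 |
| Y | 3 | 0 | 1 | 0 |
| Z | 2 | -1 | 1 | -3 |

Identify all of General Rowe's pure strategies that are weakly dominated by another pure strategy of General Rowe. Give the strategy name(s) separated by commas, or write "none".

W, Y, Z

W is weakly dominated by X (a1: 6>4, a2: 7>2, a3: 4>3, a4: 7>1).
Nothing dominates X: W at a1 (6>4); Y at a1 (6>3); Z at a1 (6>2).
W weakly dominates Y — a1: 4>3, a2: 2>0, a3: 3>1, a4: 1>0.
Z is weakly dominated by W (a1: 4>2, a2: 2>-1, a3: 3>1, a4: 1>-3).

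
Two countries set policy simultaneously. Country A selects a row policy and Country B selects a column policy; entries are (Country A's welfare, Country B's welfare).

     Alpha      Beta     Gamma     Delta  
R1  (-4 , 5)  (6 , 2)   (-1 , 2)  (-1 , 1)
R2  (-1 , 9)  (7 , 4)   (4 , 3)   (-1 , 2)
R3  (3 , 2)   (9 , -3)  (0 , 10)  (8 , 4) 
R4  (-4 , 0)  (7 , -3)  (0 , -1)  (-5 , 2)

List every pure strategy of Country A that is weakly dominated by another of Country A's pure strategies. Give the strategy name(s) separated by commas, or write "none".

R1: dominated, since R2 does at least as well everywhere (Alpha: -1>-4, Beta: 7>6, Gamma: 4>-1, Delta: -1=-1).
R2: no other strategy beats it everywhere (R1 at Alpha (-1>-4); R3 at Gamma (4>0); R4 at Alpha (-1>-4)).
R3 is not dominated — it holds its own against R1 at Alpha (3>-4); R2 at Alpha (3>-1); R4 at Alpha (3>-4).
R4: dominated, since R2 does at least as well everywhere (Alpha: -1>-4, Beta: 7=7, Gamma: 4>0, Delta: -1>-5).

R1, R4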